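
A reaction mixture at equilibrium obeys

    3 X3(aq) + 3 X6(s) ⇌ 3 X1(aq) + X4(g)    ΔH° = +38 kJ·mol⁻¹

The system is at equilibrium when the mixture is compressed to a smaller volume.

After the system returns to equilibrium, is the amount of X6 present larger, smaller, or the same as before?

increases

Gas moles: reactants 0, products 1 (Δn_gas = +1). Compression shifts the system toward the side with fewer moles of gas — to the left.
The net shift is to the left. X6 is a reactant, so its amount increases.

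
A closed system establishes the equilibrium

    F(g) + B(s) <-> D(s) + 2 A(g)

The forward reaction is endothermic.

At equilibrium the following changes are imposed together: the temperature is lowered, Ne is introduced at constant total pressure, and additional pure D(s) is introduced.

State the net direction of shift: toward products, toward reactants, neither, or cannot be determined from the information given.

cannot be determined

The forward reaction is endothermic. Lowering T favours the exothermic direction — shift to the left.
Adding inert gas at constant total pressure expands the volume and lowers every reacting partial pressure. With Δn_gas = 2 − 1 = +1, Q moves away from K toward the side with fewer gas moles, so the system shifts toward the side with more gas moles — to the right.
D is a pure solid; its activity is 1 regardless of amount, so Q is unaffected — no shift from this change.
The individual effects push in opposite directions; without quantitative information the net direction cannot be determined.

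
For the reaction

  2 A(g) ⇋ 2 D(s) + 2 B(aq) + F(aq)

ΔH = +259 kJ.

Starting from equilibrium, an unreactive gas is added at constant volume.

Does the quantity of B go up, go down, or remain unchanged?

At constant volume, adding an inert gas leaves every reacting species' partial pressure unchanged, so Q is unchanged — no shift from this change.
No net shift occurs, so the amount of B is unchanged.

unchanged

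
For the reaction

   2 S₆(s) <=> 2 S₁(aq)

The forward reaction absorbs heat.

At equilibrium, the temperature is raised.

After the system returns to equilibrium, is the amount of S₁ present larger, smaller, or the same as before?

increases

The forward reaction is endothermic. Raising T favours the endothermic direction — shift to the right.
The net shift is to the right. S₁ is a product, so its amount increases.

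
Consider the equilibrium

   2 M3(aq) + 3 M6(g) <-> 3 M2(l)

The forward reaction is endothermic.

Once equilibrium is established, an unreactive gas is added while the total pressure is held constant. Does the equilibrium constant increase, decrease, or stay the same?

The equilibrium constant depends only on temperature. This perturbation may move the position of equilibrium, but since T is unchanged, K itself is unchanged.

unchanged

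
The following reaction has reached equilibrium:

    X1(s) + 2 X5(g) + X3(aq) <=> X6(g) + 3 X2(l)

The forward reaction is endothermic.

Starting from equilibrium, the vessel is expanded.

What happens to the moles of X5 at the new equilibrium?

increases

Gas moles: reactants 2, products 1 (Δn_gas = -1). Expansion shifts the system toward the side with more moles of gas — to the left.
The net shift is to the left. X5 is a reactant, so its amount increases.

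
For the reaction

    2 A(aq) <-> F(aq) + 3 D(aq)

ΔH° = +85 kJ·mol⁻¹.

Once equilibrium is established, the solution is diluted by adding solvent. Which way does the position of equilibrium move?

Dilution lowers every aqueous concentration by the same factor. Δn_aq = 4 − 2 = +2, so the system shifts toward the side with more dissolved moles — to the right.

right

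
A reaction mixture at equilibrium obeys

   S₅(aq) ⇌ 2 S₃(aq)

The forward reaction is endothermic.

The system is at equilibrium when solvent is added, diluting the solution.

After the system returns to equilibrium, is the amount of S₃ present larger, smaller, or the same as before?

increases

Dilution lowers every aqueous concentration by the same factor. Δn_aq = 2 − 1 = +1, so the system shifts toward the side with more dissolved moles — to the right.
The net shift is to the right. S₃ is a product, so its amount increases.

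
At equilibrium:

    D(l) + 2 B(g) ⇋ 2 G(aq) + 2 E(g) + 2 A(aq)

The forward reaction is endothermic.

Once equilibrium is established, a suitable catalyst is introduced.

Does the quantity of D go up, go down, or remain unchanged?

unchanged

A catalyst speeds both forward and reverse rates equally; it changes neither Q nor K — no shift from this change.
No net shift occurs, so the amount of D is unchanged.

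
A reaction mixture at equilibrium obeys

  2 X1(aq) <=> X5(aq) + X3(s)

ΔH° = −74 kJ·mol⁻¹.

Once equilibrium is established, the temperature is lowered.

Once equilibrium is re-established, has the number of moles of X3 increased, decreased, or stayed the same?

increases

The forward reaction is exothermic. Lowering T favours the exothermic direction — shift to the right.
The net shift is to the right. X3 is a product, so its amount increases.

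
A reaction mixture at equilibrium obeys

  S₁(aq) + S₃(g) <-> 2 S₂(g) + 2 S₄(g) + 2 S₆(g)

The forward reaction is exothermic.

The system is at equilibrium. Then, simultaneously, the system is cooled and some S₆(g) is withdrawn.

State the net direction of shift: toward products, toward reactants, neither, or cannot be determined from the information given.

The forward reaction is exothermic. Lowering T favours the exothermic direction — shift to the right.
Removing S₆ (g), a product, drives the reaction to the right.
All effects act in the same direction — net shift to the right.

right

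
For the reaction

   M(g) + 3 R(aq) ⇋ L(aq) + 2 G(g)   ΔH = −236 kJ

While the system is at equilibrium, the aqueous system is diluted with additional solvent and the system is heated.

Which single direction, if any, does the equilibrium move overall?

left

Dilution lowers every aqueous concentration by the same factor. Δn_aq = 1 − 3 = -2, so the system shifts toward the side with more dissolved moles — to the left.
The forward reaction is exothermic. Raising T favours the endothermic direction — shift to the left.
All effects act in the same direction — net shift to the left.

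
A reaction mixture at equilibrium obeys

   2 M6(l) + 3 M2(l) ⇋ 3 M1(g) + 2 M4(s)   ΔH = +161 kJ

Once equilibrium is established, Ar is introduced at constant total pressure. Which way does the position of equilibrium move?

Adding inert gas at constant total pressure expands the volume and lowers every reacting partial pressure. With Δn_gas = 3 − 0 = +3, Q moves away from K toward the side with fewer gas moles, so the system shifts toward the side with more gas moles — to the right.

right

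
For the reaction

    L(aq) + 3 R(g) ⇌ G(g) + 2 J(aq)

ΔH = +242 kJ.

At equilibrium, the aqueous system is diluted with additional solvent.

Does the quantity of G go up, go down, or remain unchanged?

Dilution lowers every aqueous concentration by the same factor. Δn_aq = 2 − 1 = +1, so the system shifts toward the side with more dissolved moles — to the right.
The net shift is to the right. G is a product, so its amount increases.

increases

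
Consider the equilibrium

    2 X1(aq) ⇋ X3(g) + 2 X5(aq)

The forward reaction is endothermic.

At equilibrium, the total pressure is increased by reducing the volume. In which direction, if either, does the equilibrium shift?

Gas moles: reactants 0, products 1 (Δn_gas = +1). Compression shifts the system toward the side with fewer moles of gas — to the left.

left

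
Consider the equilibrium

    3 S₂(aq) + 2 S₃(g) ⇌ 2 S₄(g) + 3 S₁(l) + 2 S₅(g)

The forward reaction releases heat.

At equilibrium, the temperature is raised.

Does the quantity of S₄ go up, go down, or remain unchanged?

decreases

The forward reaction is exothermic. Raising T favours the endothermic direction — shift to the left.
The net shift is to the left. S₄ is a product, so its amount decreases.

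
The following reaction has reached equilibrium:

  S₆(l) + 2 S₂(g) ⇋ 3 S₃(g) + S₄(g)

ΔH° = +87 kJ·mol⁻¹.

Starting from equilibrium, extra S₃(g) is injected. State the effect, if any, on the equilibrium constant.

unchanged

The equilibrium constant depends only on temperature. This perturbation may move the position of equilibrium, but since T is unchanged, K itself is unchanged.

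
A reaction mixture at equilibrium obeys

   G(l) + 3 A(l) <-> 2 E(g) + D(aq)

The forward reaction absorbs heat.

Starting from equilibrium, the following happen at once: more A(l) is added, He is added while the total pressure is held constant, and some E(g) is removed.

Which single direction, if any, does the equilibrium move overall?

right

A is a pure liquid; its activity is 1 regardless of amount, so Q is unaffected — no shift from this change.
Adding inert gas at constant total pressure expands the volume and lowers every reacting partial pressure. With Δn_gas = 2 − 0 = +2, Q moves away from K toward the side with fewer gas moles, so the system shifts toward the side with more gas moles — to the right.
Removing E (g), a product, drives the reaction to the right.
Only the nonzero effect(s) matter; the net shift is to the right.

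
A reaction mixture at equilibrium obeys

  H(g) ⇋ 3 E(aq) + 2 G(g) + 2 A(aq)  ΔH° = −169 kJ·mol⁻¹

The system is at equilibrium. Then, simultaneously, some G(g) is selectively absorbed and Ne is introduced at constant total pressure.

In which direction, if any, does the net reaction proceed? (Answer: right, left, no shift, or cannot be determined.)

right

Removing G (g), a product, drives the reaction to the right.
Adding inert gas at constant total pressure expands the volume and lowers every reacting partial pressure. With Δn_gas = 2 − 1 = +1, Q moves away from K toward the side with fewer gas moles, so the system shifts toward the side with more gas moles — to the right.
All effects act in the same direction — net shift to the right.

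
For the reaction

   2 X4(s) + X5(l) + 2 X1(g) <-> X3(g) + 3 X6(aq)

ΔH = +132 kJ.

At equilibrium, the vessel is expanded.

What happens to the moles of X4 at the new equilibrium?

increases

Gas moles: reactants 2, products 1 (Δn_gas = -1). Expansion shifts the system toward the side with more moles of gas — to the left.
The net shift is to the left. X4 is a reactant, so its amount increases.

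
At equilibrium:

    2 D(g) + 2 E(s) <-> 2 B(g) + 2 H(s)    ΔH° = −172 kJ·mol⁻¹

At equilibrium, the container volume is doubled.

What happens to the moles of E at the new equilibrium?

unchanged

Gas moles: reactants 2, products 2. Δn_gas = 0, so a volume change leaves Q equal to K — no shift from this change.
No net shift occurs, so the amount of E is unchanged.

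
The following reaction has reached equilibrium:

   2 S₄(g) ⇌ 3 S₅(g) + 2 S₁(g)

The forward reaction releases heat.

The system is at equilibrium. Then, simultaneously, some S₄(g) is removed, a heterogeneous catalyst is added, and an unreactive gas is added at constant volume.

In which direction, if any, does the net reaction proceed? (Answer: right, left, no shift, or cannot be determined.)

left

Removing S₄ (g), a reactant, drives the reaction to the left.
A catalyst speeds both forward and reverse rates equally; it changes neither Q nor K — no shift from this change.
At constant volume, adding an inert gas leaves every reacting species' partial pressure unchanged, so Q is unchanged — no shift from this change.
Only the nonzero effect(s) matter; the net shift is to the left.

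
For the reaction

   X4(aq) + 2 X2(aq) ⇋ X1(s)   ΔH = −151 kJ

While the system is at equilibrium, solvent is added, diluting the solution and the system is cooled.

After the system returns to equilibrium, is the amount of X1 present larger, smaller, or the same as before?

cannot be determined

Dilution lowers every aqueous concentration by the same factor. Δn_aq = 0 − 3 = -3, so the system shifts toward the side with more dissolved moles — to the left.
The forward reaction is exothermic. Lowering T favours the exothermic direction — shift to the right.
The two effects oppose each other, so the net shift — and hence the change in X1 — cannot be determined from the given information.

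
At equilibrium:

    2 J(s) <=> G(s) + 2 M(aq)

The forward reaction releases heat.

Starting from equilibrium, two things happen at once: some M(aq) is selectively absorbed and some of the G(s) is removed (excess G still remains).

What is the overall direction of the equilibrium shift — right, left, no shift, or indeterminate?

right

Removing M (aq), a product, drives the reaction to the right.
G is a pure solid; its activity is 1 regardless of amount, so Q is unaffected — no shift from this change.
Only the nonzero effect(s) matter; the net shift is to the right.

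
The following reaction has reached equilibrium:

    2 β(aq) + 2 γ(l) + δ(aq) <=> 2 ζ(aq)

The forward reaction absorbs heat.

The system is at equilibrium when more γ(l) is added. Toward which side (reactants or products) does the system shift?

γ is a pure liquid; its activity is 1 regardless of amount, so Q is unaffected — no shift from this change.

no shift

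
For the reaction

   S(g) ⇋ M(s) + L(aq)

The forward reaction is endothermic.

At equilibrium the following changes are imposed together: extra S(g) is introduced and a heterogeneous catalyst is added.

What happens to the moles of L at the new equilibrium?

increases

Adding S (g), a reactant, drives the reaction to the right.
A catalyst speeds both forward and reverse rates equally; it changes neither Q nor K — no shift from this change.
The net shift is to the right. L is a product, so its amount increases.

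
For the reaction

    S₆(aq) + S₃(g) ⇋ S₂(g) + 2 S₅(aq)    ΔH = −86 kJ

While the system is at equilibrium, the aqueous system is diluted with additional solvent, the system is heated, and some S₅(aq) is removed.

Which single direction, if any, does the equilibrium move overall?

Dilution lowers every aqueous concentration by the same factor. Δn_aq = 2 − 1 = +1, so the system shifts toward the side with more dissolved moles — to the right.
The forward reaction is exothermic. Raising T favours the endothermic direction — shift to the left.
Removing S₅ (aq), a product, drives the reaction to the right.
The individual effects push in opposite directions; without quantitative information the net direction cannot be determined.

cannot be determined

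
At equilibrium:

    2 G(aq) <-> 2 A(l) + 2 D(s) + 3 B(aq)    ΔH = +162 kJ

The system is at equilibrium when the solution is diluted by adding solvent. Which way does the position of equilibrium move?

Dilution lowers every aqueous concentration by the same factor. Δn_aq = 3 − 2 = +1, so the system shifts toward the side with more dissolved moles — to the right.

right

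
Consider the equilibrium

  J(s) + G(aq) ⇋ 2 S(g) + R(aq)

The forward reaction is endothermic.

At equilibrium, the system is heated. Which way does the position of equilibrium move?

The forward reaction is endothermic. Raising T favours the endothermic direction — shift to the right.

right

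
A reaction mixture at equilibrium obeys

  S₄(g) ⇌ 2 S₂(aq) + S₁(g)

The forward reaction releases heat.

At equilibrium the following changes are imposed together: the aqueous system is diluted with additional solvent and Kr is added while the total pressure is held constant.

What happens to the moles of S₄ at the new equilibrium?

decreases

Dilution lowers every aqueous concentration by the same factor. Δn_aq = 2 − 0 = +2, so the system shifts toward the side with more dissolved moles — to the right.
Adding inert gas at constant total pressure expands the volume, scaling every reacting partial pressure by the same factor. Δn_gas = 1 − 1 = 0, so Q is unchanged — no shift.
The net shift is to the right. S₄ is a reactant, so its amount decreases.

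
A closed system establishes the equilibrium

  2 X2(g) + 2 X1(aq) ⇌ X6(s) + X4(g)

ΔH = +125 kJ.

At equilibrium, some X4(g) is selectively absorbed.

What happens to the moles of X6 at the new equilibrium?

increases

Removing X4 (g), a product, drives the reaction to the right.
The net shift is to the right. X6 is a product, so its amount increases.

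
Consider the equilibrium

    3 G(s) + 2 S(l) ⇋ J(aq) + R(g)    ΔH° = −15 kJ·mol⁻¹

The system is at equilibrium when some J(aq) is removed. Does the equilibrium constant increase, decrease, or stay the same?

unchanged

The equilibrium constant depends only on temperature. This perturbation may move the position of equilibrium, but since T is unchanged, K itself is unchanged.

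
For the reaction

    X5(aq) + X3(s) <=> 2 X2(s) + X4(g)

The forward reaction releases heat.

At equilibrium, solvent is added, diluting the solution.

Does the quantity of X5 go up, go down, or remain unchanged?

Dilution lowers every aqueous concentration by the same factor. Δn_aq = 0 − 1 = -1, so the system shifts toward the side with more dissolved moles — to the left.
The net shift is to the left. X5 is a reactant, so its amount increases.

increases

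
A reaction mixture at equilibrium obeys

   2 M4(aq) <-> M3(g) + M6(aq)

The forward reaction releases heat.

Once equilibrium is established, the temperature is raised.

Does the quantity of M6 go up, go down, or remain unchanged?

The forward reaction is exothermic. Raising T favours the endothermic direction — shift to the left.
The net shift is to the left. M6 is a product, so its amount decreases.

decreases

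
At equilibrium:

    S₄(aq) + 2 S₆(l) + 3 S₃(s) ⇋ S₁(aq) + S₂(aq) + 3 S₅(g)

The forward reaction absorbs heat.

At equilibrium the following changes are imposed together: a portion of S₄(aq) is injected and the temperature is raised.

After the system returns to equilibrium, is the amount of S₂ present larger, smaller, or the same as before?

Adding S₄ (aq), a reactant, drives the reaction to the right.
The forward reaction is endothermic. Raising T favours the endothermic direction — shift to the right.
The net shift is to the right. S₂ is a product, so its amount increases.

increases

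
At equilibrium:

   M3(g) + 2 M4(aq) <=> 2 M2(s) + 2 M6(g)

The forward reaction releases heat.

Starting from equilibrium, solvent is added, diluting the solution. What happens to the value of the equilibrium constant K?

The equilibrium constant depends only on temperature. This perturbation may move the position of equilibrium, but since T is unchanged, K itself is unchanged.

unchanged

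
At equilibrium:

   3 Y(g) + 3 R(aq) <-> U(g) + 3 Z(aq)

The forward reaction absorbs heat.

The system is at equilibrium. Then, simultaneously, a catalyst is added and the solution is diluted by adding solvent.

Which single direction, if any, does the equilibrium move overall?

no shift

A catalyst speeds both forward and reverse rates equally; it changes neither Q nor K — no shift from this change.
Dilution scales every aqueous concentration by the same factor. Δn_aq = 3 − 3 = 0, so Q is unchanged — no shift.
None of the changes alters Q relative to K, so there is no net shift.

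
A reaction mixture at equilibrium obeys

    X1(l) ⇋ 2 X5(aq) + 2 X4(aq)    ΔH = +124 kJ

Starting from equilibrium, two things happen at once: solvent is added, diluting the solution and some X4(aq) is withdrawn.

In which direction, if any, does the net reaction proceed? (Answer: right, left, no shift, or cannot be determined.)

right

Dilution lowers every aqueous concentration by the same factor. Δn_aq = 4 − 0 = +4, so the system shifts toward the side with more dissolved moles — to the right.
Removing X4 (aq), a product, drives the reaction to the right.
All effects act in the same direction — net shift to the right.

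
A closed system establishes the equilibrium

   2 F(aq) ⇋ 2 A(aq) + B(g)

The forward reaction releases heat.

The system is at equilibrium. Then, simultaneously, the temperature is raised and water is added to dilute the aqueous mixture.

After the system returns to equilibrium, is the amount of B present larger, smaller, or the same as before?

decreases

The forward reaction is exothermic. Raising T favours the endothermic direction — shift to the left.
Dilution scales every aqueous concentration by the same factor. Δn_aq = 2 − 2 = 0, so Q is unchanged — no shift.
The net shift is to the left. B is a product, so its amount decreases.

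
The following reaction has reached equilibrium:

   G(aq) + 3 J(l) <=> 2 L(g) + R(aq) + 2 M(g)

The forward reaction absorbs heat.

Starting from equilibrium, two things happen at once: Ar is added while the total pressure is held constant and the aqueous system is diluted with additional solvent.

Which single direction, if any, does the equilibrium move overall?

Adding inert gas at constant total pressure expands the volume and lowers every reacting partial pressure. With Δn_gas = 4 − 0 = +4, Q moves away from K toward the side with fewer gas moles, so the system shifts toward the side with more gas moles — to the right.
Dilution scales every aqueous concentration by the same factor. Δn_aq = 1 − 1 = 0, so Q is unchanged — no shift.
Only the nonzero effect(s) matter; the net shift is to the right.

right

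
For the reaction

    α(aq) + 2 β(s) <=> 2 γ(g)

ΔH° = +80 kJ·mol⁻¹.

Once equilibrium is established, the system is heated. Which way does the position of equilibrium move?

The forward reaction is endothermic. Raising T favours the endothermic direction — shift to the right.

right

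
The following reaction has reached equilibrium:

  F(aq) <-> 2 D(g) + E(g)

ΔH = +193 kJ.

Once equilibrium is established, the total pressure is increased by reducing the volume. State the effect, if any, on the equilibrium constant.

The equilibrium constant depends only on temperature. This perturbation may move the position of equilibrium, but since T is unchanged, K itself is unchanged.

unchanged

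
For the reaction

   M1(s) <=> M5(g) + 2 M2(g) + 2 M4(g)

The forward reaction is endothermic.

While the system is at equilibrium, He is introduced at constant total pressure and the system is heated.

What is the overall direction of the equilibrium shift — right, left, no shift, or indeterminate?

Adding inert gas at constant total pressure expands the volume and lowers every reacting partial pressure. With Δn_gas = 5 − 0 = +5, Q moves away from K toward the side with fewer gas moles, so the system shifts toward the side with more gas moles — to the right.
The forward reaction is endothermic. Raising T favours the endothermic direction — shift to the right.
All effects act in the same direction — net shift to the right.

right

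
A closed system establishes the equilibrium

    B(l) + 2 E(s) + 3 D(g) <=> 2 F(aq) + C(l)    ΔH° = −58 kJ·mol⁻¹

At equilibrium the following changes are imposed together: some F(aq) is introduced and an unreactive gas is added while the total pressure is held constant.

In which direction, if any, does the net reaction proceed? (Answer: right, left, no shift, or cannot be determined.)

left

Adding F (aq), a product, drives the reaction to the left.
Adding inert gas at constant total pressure expands the volume and lowers every reacting partial pressure. With Δn_gas = 0 − 3 = -3, Q moves away from K toward the side with fewer gas moles, so the system shifts toward the side with more gas moles — to the left.
All effects act in the same direction — net shift to the left.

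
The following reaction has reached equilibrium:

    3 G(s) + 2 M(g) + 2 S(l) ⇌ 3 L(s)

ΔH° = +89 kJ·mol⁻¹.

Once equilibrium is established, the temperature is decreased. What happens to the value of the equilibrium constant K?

decreases

K depends on temperature via the van 't Hoff relation. The forward reaction is endothermic, so lowering T decreases K.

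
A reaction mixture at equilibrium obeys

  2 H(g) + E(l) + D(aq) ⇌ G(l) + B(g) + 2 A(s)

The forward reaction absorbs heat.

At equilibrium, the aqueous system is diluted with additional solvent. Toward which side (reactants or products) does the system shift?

left

Dilution lowers every aqueous concentration by the same factor. Δn_aq = 0 − 1 = -1, so the system shifts toward the side with more dissolved moles — to the left.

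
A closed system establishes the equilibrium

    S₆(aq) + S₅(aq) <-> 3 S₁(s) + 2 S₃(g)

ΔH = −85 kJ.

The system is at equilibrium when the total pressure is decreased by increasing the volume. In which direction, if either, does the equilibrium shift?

right

Gas moles: reactants 0, products 2 (Δn_gas = +2). Expansion shifts the system toward the side with more moles of gas — to the right.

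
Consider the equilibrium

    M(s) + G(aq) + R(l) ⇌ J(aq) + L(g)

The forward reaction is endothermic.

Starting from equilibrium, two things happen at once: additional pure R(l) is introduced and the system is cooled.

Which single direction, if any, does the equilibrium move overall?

left

R is a pure liquid; its activity is 1 regardless of amount, so Q is unaffected — no shift from this change.
The forward reaction is endothermic. Lowering T favours the exothermic direction — shift to the left.
Only the nonzero effect(s) matter; the net shift is to the left.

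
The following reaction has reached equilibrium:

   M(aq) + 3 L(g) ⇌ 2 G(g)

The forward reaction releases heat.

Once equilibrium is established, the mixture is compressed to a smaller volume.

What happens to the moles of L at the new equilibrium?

Gas moles: reactants 3, products 2 (Δn_gas = -1). Compression shifts the system toward the side with fewer moles of gas — to the right.
The net shift is to the right. L is a reactant, so its amount decreases.

decreases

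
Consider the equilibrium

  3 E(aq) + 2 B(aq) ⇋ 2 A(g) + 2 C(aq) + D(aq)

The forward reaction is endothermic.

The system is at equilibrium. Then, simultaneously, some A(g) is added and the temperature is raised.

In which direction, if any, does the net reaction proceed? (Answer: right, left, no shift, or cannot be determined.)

Adding A (g), a product, drives the reaction to the left.
The forward reaction is endothermic. Raising T favours the endothermic direction — shift to the right.
The individual effects push in opposite directions; without quantitative information the net direction cannot be determined.

cannot be determined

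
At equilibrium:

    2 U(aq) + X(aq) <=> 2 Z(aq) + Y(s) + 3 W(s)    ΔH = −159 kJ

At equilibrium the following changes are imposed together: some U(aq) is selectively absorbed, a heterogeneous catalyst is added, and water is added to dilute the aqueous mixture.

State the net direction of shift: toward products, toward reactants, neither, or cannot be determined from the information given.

Removing U (aq), a reactant, drives the reaction to the left.
A catalyst speeds both forward and reverse rates equally; it changes neither Q nor K — no shift from this change.
Dilution lowers every aqueous concentration by the same factor. Δn_aq = 2 − 3 = -1, so the system shifts toward the side with more dissolved moles — to the left.
Only the nonzero effect(s) matter; the net shift is to the left.

left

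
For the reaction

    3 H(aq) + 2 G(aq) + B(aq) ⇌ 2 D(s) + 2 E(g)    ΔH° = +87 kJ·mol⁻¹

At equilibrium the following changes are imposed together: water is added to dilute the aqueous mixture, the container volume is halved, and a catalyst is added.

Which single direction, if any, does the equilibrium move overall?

left

Dilution lowers every aqueous concentration by the same factor. Δn_aq = 0 − 6 = -6, so the system shifts toward the side with more dissolved moles — to the left.
Gas moles: reactants 0, products 2 (Δn_gas = +2). Compression shifts the system toward the side with fewer moles of gas — to the left.
A catalyst speeds both forward and reverse rates equally; it changes neither Q nor K — no shift from this change.
Only the nonzero effect(s) matter; the net shift is to the left.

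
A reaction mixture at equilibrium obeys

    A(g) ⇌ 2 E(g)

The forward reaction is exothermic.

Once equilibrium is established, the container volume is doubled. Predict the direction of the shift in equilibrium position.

right

Gas moles: reactants 1, products 2 (Δn_gas = +1). Expansion shifts the system toward the side with more moles of gas — to the right.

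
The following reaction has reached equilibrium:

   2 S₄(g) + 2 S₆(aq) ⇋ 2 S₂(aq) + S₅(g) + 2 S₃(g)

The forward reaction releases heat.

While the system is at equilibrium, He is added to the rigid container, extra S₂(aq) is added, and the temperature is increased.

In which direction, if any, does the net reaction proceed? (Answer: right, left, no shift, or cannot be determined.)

At constant volume, adding an inert gas leaves every reacting species' partial pressure unchanged, so Q is unchanged — no shift from this change.
Adding S₂ (aq), a product, drives the reaction to the left.
The forward reaction is exothermic. Raising T favours the endothermic direction — shift to the left.
Only the nonzero effect(s) matter; the net shift is to the left.

left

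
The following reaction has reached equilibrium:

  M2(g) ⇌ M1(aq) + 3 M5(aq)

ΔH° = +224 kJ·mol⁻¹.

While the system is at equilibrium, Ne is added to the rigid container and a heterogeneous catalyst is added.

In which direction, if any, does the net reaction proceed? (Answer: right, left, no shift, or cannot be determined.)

no shift

At constant volume, adding an inert gas leaves every reacting species' partial pressure unchanged, so Q is unchanged — no shift from this change.
A catalyst speeds both forward and reverse rates equally; it changes neither Q nor K — no shift from this change.
None of the changes alters Q relative to K, so there is no net shift.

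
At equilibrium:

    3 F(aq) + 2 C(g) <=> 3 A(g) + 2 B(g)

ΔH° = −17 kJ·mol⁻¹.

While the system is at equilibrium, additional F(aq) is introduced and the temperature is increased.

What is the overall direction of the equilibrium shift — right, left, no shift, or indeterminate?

Adding F (aq), a reactant, drives the reaction to the right.
The forward reaction is exothermic. Raising T favours the endothermic direction — shift to the left.
The individual effects push in opposite directions; without quantitative information the net direction cannot be determined.

cannot be determined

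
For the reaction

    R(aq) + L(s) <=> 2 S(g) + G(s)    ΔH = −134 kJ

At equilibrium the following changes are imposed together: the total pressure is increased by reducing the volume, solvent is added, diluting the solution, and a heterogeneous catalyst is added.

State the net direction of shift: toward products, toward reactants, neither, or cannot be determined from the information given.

left

Gas moles: reactants 0, products 2 (Δn_gas = +2). Compression shifts the system toward the side with fewer moles of gas — to the left.
Dilution lowers every aqueous concentration by the same factor. Δn_aq = 0 − 1 = -1, so the system shifts toward the side with more dissolved moles — to the left.
A catalyst speeds both forward and reverse rates equally; it changes neither Q nor K — no shift from this change.
Only the nonzero effect(s) matter; the net shift is to the left.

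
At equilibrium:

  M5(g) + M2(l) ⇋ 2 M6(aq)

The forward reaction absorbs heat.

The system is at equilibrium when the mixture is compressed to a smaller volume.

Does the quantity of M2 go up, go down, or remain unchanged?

decreases

Gas moles: reactants 1, products 0 (Δn_gas = -1). Compression shifts the system toward the side with fewer moles of gas — to the right.
The net shift is to the right. M2 is a reactant, so its amount decreases.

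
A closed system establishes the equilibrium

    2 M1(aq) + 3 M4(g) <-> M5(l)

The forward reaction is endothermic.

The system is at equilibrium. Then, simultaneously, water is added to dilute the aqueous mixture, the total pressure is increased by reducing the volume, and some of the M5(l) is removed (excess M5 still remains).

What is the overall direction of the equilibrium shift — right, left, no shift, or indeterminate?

cannot be determined

Dilution lowers every aqueous concentration by the same factor. Δn_aq = 0 − 2 = -2, so the system shifts toward the side with more dissolved moles — to the left.
Gas moles: reactants 3, products 0 (Δn_gas = -3). Compression shifts the system toward the side with fewer moles of gas — to the right.
M5 is a pure liquid; its activity is 1 regardless of amount, so Q is unaffected — no shift from this change.
The individual effects push in opposite directions; without quantitative information the net direction cannot be determined.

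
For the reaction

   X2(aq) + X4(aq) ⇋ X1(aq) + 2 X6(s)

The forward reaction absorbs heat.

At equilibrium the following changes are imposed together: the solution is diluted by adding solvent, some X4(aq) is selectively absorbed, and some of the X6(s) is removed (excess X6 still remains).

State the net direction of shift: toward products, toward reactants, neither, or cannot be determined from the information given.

left

Dilution lowers every aqueous concentration by the same factor. Δn_aq = 1 − 2 = -1, so the system shifts toward the side with more dissolved moles — to the left.
Removing X4 (aq), a reactant, drives the reaction to the left.
X6 is a pure solid; its activity is 1 regardless of amount, so Q is unaffected — no shift from this change.
Only the nonzero effect(s) matter; the net shift is to the left.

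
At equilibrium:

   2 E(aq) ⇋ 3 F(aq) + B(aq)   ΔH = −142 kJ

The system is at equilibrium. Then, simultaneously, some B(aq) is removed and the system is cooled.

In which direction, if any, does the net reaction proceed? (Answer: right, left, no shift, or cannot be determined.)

Removing B (aq), a product, drives the reaction to the right.
The forward reaction is exothermic. Lowering T favours the exothermic direction — shift to the right.
All effects act in the same direction — net shift to the right.

right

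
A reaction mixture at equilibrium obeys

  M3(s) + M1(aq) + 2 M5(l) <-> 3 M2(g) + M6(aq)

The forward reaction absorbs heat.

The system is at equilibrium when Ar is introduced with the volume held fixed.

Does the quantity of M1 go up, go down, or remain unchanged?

unchanged

At constant volume, adding an inert gas leaves every reacting species' partial pressure unchanged, so Q is unchanged — no shift from this change.
No net shift occurs, so the amount of M1 is unchanged.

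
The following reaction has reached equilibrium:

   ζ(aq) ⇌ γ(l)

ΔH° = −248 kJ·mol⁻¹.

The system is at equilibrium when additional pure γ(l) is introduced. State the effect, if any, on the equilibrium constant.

The equilibrium constant depends only on temperature. This perturbation changes neither the position of equilibrium nor K.

unchanged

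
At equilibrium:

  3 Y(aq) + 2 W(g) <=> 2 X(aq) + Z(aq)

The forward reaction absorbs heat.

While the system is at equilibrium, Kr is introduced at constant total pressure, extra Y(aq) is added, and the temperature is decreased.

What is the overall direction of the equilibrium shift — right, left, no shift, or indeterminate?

Adding inert gas at constant total pressure expands the volume and lowers every reacting partial pressure. With Δn_gas = 0 − 2 = -2, Q moves away from K toward the side with fewer gas moles, so the system shifts toward the side with more gas moles — to the left.
Adding Y (aq), a reactant, drives the reaction to the right.
The forward reaction is endothermic. Lowering T favours the exothermic direction — shift to the left.
The individual effects push in opposite directions; without quantitative information the net direction cannot be determined.

cannot be determined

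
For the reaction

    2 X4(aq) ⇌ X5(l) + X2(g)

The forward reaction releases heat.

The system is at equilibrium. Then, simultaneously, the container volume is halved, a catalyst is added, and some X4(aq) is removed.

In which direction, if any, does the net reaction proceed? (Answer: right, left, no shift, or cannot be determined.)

Gas moles: reactants 0, products 1 (Δn_gas = +1). Compression shifts the system toward the side with fewer moles of gas — to the left.
A catalyst speeds both forward and reverse rates equally; it changes neither Q nor K — no shift from this change.
Removing X4 (aq), a reactant, drives the reaction to the left.
Only the nonzero effect(s) matter; the net shift is to the left.

left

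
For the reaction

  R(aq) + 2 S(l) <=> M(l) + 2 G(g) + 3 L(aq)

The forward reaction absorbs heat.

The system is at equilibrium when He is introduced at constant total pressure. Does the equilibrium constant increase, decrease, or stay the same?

unchanged

The equilibrium constant depends only on temperature. This perturbation may move the position of equilibrium, but since T is unchanged, K itself is unchanged.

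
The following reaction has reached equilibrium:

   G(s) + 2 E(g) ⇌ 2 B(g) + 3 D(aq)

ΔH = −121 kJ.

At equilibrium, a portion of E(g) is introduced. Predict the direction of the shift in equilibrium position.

right

Adding E (g), a reactant, drives the reaction to the right.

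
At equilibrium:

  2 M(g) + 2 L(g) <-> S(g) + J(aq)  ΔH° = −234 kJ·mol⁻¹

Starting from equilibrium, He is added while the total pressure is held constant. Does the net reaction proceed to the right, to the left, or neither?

left

Adding inert gas at constant total pressure expands the volume and lowers every reacting partial pressure. With Δn_gas = 1 − 4 = -3, Q moves away from K toward the side with fewer gas moles, so the system shifts toward the side with more gas moles — to the left.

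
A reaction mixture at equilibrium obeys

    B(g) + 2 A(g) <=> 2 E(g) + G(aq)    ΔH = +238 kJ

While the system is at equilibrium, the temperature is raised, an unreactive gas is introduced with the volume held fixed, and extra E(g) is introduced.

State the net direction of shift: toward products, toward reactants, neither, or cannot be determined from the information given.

cannot be determined

The forward reaction is endothermic. Raising T favours the endothermic direction — shift to the right.
At constant volume, adding an inert gas leaves every reacting species' partial pressure unchanged, so Q is unchanged — no shift from this change.
Adding E (g), a product, drives the reaction to the left.
The individual effects push in opposite directions; without quantitative information the net direction cannot be determined.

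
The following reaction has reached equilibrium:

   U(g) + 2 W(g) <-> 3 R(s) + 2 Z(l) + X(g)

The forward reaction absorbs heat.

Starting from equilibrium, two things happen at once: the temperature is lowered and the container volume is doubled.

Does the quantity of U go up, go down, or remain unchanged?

The forward reaction is endothermic. Lowering T favours the exothermic direction — shift to the left.
Gas moles: reactants 3, products 1 (Δn_gas = -2). Expansion shifts the system toward the side with more moles of gas — to the left.
The net shift is to the left. U is a reactant, so its amount increases.

increases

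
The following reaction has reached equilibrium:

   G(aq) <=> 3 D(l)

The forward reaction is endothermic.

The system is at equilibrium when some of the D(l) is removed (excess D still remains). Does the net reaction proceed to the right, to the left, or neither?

D is a pure liquid; its activity is 1 regardless of amount, so Q is unaffected — no shift from this change.

no shift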